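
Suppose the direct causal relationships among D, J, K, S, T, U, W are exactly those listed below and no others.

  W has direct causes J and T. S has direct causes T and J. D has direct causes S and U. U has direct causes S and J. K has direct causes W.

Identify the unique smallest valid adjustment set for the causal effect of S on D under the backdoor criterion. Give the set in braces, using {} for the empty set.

Variables eligible for adjustment (non-descendants of S, excluding S and D): {J, K, T, W}.
Backdoor paths from S to D:
  P1: S <- J -> U -> D
  P2: S <- T -> W <- J -> U -> D
The empty set is not sufficient: P1 (S <- J -> U -> D) has no collider blocking it and no conditioned non-collider, so it is open.
Try {J}:
  P1: blocked at fork node J ∈ conditioning set.
  P2: blocked at collider W (neither it nor any descendant is in the conditioning set).
{J} contains no descendant of S and blocks every backdoor path.
No other singleton works — e.g. {T} leaves P1 open — so {J} is the unique smallest valid adjustment set.

{J}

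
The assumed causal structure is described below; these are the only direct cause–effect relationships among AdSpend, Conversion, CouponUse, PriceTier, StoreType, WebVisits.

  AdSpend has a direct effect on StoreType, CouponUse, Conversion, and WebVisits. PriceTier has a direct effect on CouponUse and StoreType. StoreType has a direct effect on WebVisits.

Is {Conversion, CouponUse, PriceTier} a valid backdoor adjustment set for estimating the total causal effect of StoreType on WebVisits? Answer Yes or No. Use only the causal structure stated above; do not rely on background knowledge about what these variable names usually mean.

No

Backdoor paths from StoreType to WebVisits (paths whose first edge points into StoreType):
  P1: StoreType <- PriceTier -> CouponUse <- AdSpend -> WebVisits
  P2: StoreType <- AdSpend -> WebVisits
Condition 1 (no descendant of StoreType in the set): holds — descendants of StoreType are {WebVisits}; none are in {Conversion, CouponUse, PriceTier}.
Condition 2 (every backdoor path blocked by {Conversion, CouponUse, PriceTier}):
  P1: blocked at fork node PriceTier ∈ conditioning set.
  P2: open — no interior node is in the conditioning set.
{Conversion, CouponUse, PriceTier} does not satisfy the backdoor criterion.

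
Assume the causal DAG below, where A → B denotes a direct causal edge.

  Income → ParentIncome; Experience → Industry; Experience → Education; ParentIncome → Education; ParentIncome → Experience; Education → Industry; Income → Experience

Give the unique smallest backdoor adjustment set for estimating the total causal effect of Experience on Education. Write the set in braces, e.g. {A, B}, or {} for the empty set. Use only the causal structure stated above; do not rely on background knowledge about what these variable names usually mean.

{ParentIncome}

Variables eligible for adjustment (non-descendants of Experience, excluding Experience and Education): {Income, ParentIncome}.
Backdoor paths from Experience to Education:
  P1: Experience <- Income -> ParentIncome -> Education
  P2: Experience <- ParentIncome -> Education
The empty set is not sufficient: P1 (Experience <- Income -> ParentIncome -> Education) has no collider blocking it and no conditioned non-collider, so it is open.
Try {ParentIncome}:
  P1: blocked at chain node ParentIncome ∈ conditioning set.
  P2: blocked at fork node ParentIncome ∈ conditioning set.
{ParentIncome} contains no descendant of Experience and blocks every backdoor path.
No other singleton works — e.g. {Income} leaves P2 open — so {ParentIncome} is the unique smallest valid adjustment set.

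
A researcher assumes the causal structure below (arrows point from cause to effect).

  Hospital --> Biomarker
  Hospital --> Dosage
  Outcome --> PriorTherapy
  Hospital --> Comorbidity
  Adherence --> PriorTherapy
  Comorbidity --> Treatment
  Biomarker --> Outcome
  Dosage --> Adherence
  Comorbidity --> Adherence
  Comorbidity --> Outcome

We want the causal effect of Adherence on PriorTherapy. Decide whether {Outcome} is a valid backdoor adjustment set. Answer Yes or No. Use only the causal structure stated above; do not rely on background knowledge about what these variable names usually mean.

Yes

Backdoor paths from Adherence to PriorTherapy (paths whose first edge points into Adherence):
  P1: Adherence <- Dosage <- Hospital -> Biomarker -> Outcome -> PriorTherapy
  P2: Adherence <- Dosage <- Hospital -> Comorbidity -> Outcome -> PriorTherapy
  P3: Adherence <- Comorbidity <- Hospital -> Biomarker -> Outcome -> PriorTherapy
  P4: Adherence <- Comorbidity -> Outcome -> PriorTherapy
Condition 1 (no descendant of Adherence in the set): holds — descendants of Adherence are {PriorTherapy}; none are in {Outcome}.
Condition 2 (every backdoor path blocked by {Outcome}):
  P1: blocked at chain node Outcome ∈ conditioning set.
  P2: blocked at chain node Outcome ∈ conditioning set.
  P3: blocked at chain node Outcome ∈ conditioning set.
  P4: blocked at chain node Outcome ∈ conditioning set.
{Outcome} satisfies the backdoor criterion.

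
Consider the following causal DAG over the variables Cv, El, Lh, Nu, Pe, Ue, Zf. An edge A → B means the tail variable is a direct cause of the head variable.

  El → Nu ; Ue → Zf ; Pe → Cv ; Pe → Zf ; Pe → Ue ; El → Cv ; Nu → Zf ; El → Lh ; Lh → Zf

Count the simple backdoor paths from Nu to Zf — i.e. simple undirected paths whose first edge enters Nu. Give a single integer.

A backdoor path from Nu to Zf is any simple undirected path whose first edge points into Nu (i.e. leaves Nu via a parent).
Parents of Nu: {El}.
Enumerating:
  P1: Nu <- El -> Lh -> Zf
  P2: Nu <- El -> Cv <- Pe -> Ue -> Zf
  P3: Nu <- El -> Cv <- Pe -> Zf
That exhausts the simple backdoor paths. Count: 3.

3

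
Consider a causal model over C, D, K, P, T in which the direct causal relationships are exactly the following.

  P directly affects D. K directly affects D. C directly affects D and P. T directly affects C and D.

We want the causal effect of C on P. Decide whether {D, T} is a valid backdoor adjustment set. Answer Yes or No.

Backdoor paths from C to P (paths whose first edge points into C):
  P1: C <- T -> D <- P
Condition 1 (no descendant of C in the set): FAILS — D is a descendant of C.
Condition 2 (every backdoor path blocked by {D, T}):
  P1: blocked at fork node T ∈ conditioning set.
{D, T} does not satisfy the backdoor criterion.

No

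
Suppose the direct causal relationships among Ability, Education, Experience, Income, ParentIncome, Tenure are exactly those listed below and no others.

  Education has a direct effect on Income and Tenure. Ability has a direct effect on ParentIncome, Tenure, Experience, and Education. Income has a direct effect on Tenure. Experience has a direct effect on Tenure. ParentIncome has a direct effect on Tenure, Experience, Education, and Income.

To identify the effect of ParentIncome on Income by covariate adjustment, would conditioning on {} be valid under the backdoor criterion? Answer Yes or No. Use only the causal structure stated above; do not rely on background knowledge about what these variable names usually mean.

Backdoor paths from ParentIncome to Income (paths whose first edge points into ParentIncome):
  P1: ParentIncome <- Ability -> Education -> Income
  P2: ParentIncome <- Ability -> Education -> Tenure <- Income
  P3: ParentIncome <- Ability -> Experience -> Tenure <- Education -> Income
  P4: ParentIncome <- Ability -> Experience -> Tenure <- Income
  P5: ParentIncome <- Ability -> Tenure <- Education -> Income
  P6: ParentIncome <- Ability -> Tenure <- Income
Condition 1 (no descendant of ParentIncome in the set): holds — descendants of ParentIncome are {Education, Experience, Income, Tenure}; none are in {}.
Condition 2 (every backdoor path blocked by {}):
  P1: open — no interior node is in the conditioning set.
  P2: blocked at collider Tenure (neither it nor any descendant is in the conditioning set).
  P3: blocked at collider Tenure (neither it nor any descendant is in the conditioning set).
  P4: blocked at collider Tenure (neither it nor any descendant is in the conditioning set).
  P5: blocked at collider Tenure (neither it nor any descendant is in the conditioning set).
  P6: blocked at collider Tenure (neither it nor any descendant is in the conditioning set).
{} does not satisfy the backdoor criterion.

No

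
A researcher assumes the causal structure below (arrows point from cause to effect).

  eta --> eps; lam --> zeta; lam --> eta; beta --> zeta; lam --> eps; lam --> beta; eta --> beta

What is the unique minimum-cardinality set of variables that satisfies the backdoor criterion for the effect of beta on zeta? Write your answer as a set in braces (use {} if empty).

Variables eligible for adjustment (non-descendants of beta, excluding beta and zeta): {eps, eta, lam}.
Backdoor paths from beta to zeta:
  P1: beta <- lam -> zeta
  P2: beta <- eta <- lam -> zeta
  P3: beta <- eta -> eps <- lam -> zeta
The empty set is not sufficient: P1 (beta <- lam -> zeta) has no collider blocking it and no conditioned non-collider, so it is open.
Try {lam}:
  P1: blocked at fork node lam ∈ conditioning set.
  P2: blocked at fork node lam ∈ conditioning set.
  P3: blocked at collider eps (neither it nor any descendant is in the conditioning set).
{lam} contains no descendant of beta and blocks every backdoor path.
No other singleton works — e.g. {eta} leaves P1 open — so {lam} is the unique smallest valid adjustment set.

{lam}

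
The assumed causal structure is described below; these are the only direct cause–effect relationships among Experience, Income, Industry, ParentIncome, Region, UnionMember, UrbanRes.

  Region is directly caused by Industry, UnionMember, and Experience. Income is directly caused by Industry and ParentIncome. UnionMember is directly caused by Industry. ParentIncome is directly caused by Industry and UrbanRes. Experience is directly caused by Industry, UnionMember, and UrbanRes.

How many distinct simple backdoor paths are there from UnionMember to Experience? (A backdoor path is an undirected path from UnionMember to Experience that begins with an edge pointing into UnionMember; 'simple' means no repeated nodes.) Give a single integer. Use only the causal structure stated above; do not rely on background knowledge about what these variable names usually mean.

4

A backdoor path from UnionMember to Experience is any simple undirected path whose first edge points into UnionMember (i.e. leaves UnionMember via a parent).
Parents of UnionMember: {Industry}.
Enumerating:
  P1: UnionMember <- Industry -> Experience
  P2: UnionMember <- Industry -> ParentIncome <- UrbanRes -> Experience
  P3: UnionMember <- Industry -> Income <- ParentIncome <- UrbanRes -> Experience
  P4: UnionMember <- Industry -> Region <- Experience
That exhausts the simple backdoor paths. Count: 4.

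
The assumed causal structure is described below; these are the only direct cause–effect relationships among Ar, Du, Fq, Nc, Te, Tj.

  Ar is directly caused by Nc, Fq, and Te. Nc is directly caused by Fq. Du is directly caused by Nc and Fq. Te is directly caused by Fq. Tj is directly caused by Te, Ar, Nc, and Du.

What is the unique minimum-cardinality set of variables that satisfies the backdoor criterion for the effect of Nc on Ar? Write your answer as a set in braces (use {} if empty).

{Fq}

Variables eligible for adjustment (non-descendants of Nc, excluding Nc and Ar): {Fq, Te}.
Backdoor paths from Nc to Ar:
  P1: Nc <- Fq -> Te -> Ar
  P2: Nc <- Fq -> Te -> Tj <- Ar
  P3: Nc <- Fq -> Du -> Tj <- Te -> Ar
  P4: Nc <- Fq -> Du -> Tj <- Ar
  P5: Nc <- Fq -> Ar
The empty set is not sufficient: P1 (Nc <- Fq -> Te -> Ar) has no collider blocking it and no conditioned non-collider, so it is open.
Try {Fq}:
  P1: blocked at fork node Fq ∈ conditioning set.
  P2: blocked at fork node Fq ∈ conditioning set.
  P3: blocked at fork node Fq ∈ conditioning set.
  P4: blocked at fork node Fq ∈ conditioning set.
  P5: blocked at fork node Fq ∈ conditioning set.
{Fq} contains no descendant of Nc and blocks every backdoor path.
No other singleton works — e.g. {Te} leaves P5 open — so {Fq} is the unique smallest valid adjustment set.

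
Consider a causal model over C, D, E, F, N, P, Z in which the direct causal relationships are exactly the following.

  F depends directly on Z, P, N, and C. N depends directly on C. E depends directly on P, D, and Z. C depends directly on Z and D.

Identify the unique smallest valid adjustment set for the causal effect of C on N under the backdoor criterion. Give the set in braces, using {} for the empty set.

Variables eligible for adjustment (non-descendants of C, excluding C and N): {D, E, P, Z}.
Backdoor paths from C to N:
  P1: C <- Z -> F <- N
  P2: C <- Z -> E <- P -> F <- N
  P3: C <- D -> E <- Z -> F <- N
  P4: C <- D -> E <- P -> F <- N
Each backdoor path contains an unconditioned collider, so every path is already blocked with the empty conditioning set:
  P1: blocked at collider F (neither it nor any descendant is in the conditioning set).
  P2: blocked at collider E (neither it nor any descendant is in the conditioning set).
  P3: blocked at collider E (neither it nor any descendant is in the conditioning set).
  P4: blocked at collider E (neither it nor any descendant is in the conditioning set).
The empty set is therefore the unique smallest valid set.

{}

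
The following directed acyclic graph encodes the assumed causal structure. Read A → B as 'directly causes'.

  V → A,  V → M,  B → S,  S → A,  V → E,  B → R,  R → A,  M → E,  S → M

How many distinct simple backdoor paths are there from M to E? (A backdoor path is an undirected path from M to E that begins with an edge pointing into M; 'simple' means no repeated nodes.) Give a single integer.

A backdoor path from M to E is any simple undirected path whose first edge points into M (i.e. leaves M via a parent).
Parents of M: {S, V}.
Enumerating:
  P1: M <- V -> E
  P2: M <- S <- B -> R -> A <- V -> E
  P3: M <- S -> A <- V -> E
That exhausts the simple backdoor paths. Count: 3.

3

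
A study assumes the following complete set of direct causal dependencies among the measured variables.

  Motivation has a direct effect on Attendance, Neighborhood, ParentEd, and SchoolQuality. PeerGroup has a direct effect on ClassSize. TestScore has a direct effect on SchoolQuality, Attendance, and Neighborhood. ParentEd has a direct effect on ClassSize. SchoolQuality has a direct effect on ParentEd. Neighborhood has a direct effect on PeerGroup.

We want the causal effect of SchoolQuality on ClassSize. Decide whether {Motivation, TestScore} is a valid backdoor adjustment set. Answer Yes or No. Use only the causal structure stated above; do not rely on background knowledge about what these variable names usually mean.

Yes

Backdoor paths from SchoolQuality to ClassSize (paths whose first edge points into SchoolQuality):
  P1: SchoolQuality <- Motivation -> Neighborhood -> PeerGroup -> ClassSize
  P2: SchoolQuality <- Motivation -> Attendance <- TestScore -> Neighborhood -> PeerGroup -> ClassSize
  P3: SchoolQuality <- Motivation -> ParentEd -> ClassSize
  P4: SchoolQuality <- TestScore -> Neighborhood <- Motivation -> ParentEd -> ClassSize
  P5: SchoolQuality <- TestScore -> Neighborhood -> PeerGroup -> ClassSize
  P6: SchoolQuality <- TestScore -> Attendance <- Motivation -> Neighborhood -> PeerGroup -> ClassSize
  P7: SchoolQuality <- TestScore -> Attendance <- Motivation -> ParentEd -> ClassSize
Condition 1 (no descendant of SchoolQuality in the set): holds — descendants of SchoolQuality are {ClassSize, ParentEd}; none are in {Motivation, TestScore}.
Condition 2 (every backdoor path blocked by {Motivation, TestScore}):
  P1: blocked at fork node Motivation ∈ conditioning set.
  P2: blocked at fork node Motivation ∈ conditioning set.
  P3: blocked at fork node Motivation ∈ conditioning set.
  P4: blocked at fork node TestScore ∈ conditioning set.
  P5: blocked at fork node TestScore ∈ conditioning set.
  P6: blocked at fork node TestScore ∈ conditioning set.
  P7: blocked at fork node TestScore ∈ conditioning set.
{Motivation, TestScore} satisfies the backdoor criterion.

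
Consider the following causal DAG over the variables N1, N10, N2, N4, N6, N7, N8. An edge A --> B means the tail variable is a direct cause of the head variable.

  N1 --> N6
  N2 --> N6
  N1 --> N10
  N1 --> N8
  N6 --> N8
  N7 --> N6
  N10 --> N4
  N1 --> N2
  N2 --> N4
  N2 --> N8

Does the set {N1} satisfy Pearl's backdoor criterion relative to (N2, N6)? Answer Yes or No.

Yes

Backdoor paths from N2 to N6 (paths whose first edge points into N2):
  P1: N2 <- N1 -> N6
  P2: N2 <- N1 -> N8 <- N6
Condition 1 (no descendant of N2 in the set): holds — descendants of N2 are {N4, N6, N8}; none are in {N1}.
Condition 2 (every backdoor path blocked by {N1}):
  P1: blocked at fork node N1 ∈ conditioning set.
  P2: blocked at fork node N1 ∈ conditioning set.
{N1} satisfies the backdoor criterion.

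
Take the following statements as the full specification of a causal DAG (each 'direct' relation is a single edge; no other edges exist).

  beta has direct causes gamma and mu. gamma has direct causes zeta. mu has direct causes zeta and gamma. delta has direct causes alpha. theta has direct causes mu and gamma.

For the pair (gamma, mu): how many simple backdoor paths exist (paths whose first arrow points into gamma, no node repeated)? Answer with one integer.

1

A backdoor path from gamma to mu is any simple undirected path whose first edge points into gamma (i.e. leaves gamma via a parent).
Parents of gamma: {zeta}.
Enumerating:
  P1: gamma <- zeta -> mu
That exhausts the simple backdoor paths. Count: 1.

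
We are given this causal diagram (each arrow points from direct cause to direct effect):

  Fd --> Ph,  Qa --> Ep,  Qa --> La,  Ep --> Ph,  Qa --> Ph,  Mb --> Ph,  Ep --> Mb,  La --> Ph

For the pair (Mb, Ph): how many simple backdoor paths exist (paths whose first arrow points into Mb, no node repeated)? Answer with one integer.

3

A backdoor path from Mb to Ph is any simple undirected path whose first edge points into Mb (i.e. leaves Mb via a parent).
Parents of Mb: {Ep}.
Enumerating:
  P1: Mb <- Ep <- Qa -> La -> Ph
  P2: Mb <- Ep <- Qa -> Ph
  P3: Mb <- Ep -> Ph
That exhausts the simple backdoor paths. Count: 3.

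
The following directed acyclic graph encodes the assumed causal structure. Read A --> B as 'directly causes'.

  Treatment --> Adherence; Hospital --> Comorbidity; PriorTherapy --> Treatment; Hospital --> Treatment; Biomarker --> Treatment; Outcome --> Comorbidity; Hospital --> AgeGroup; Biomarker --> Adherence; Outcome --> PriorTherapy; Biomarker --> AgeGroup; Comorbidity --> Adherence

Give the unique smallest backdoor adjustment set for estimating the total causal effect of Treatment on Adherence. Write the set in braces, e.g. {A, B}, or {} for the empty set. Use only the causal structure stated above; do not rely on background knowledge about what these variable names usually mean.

{Biomarker, Comorbidity}

Variables eligible for adjustment (non-descendants of Treatment, excluding Treatment and Adherence): {AgeGroup, Biomarker, Comorbidity, Hospital, Outcome, PriorTherapy}.
Backdoor paths from Treatment to Adherence:
  P1: Treatment <- Hospital -> Comorbidity -> Adherence
  P2: Treatment <- Hospital -> AgeGroup <- Biomarker -> Adherence
  P3: Treatment <- Biomarker -> AgeGroup <- Hospital -> Comorbidity -> Adherence
  P4: Treatment <- Biomarker -> Adherence
  P5: Treatment <- PriorTherapy <- Outcome -> Comorbidity <- Hospital -> AgeGroup <- Biomarker -> Adherence
  P6: Treatment <- PriorTherapy <- Outcome -> Comorbidity -> Adherence
The empty set is not sufficient: P1 (Treatment <- Hospital -> Comorbidity -> Adherence) has no collider blocking it and no conditioned non-collider, so it is open.
Try {Biomarker, Comorbidity}:
  P1: blocked at chain node Comorbidity ∈ conditioning set.
  P2: blocked at collider AgeGroup (neither it nor any descendant is in the conditioning set).
  P3: blocked at fork node Biomarker ∈ conditioning set.
  P4: blocked at fork node Biomarker ∈ conditioning set.
  P5: blocked at collider AgeGroup (neither it nor any descendant is in the conditioning set).
  P6: blocked at chain node Comorbidity ∈ conditioning set.
{Biomarker, Comorbidity} contains no descendant of Treatment and blocks every backdoor path.
Every element of {Biomarker, Comorbidity} is needed (dropping Biomarker leaves P4 open; dropping Comorbidity leaves P1 open), so no proper subset is valid.
Among all size-2 subsets of the eligible variables, only {Biomarker, Comorbidity} blocks every backdoor path, so it is the unique smallest valid adjustment set.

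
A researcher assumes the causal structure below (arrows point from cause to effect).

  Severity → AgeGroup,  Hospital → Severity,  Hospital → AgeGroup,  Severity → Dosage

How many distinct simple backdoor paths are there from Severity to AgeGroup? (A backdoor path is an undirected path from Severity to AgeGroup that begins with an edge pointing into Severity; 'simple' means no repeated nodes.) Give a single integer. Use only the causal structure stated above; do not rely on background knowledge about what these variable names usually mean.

1

A backdoor path from Severity to AgeGroup is any simple undirected path whose first edge points into Severity (i.e. leaves Severity via a parent).
Parents of Severity: {Hospital}.
Enumerating:
  P1: Severity <- Hospital -> AgeGroup
That exhausts the simple backdoor paths. Count: 1.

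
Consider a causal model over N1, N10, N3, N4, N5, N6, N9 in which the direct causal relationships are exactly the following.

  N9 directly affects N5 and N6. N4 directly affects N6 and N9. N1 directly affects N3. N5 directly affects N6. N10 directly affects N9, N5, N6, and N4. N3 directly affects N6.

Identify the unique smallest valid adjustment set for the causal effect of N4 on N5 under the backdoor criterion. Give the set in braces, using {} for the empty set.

Variables eligible for adjustment (non-descendants of N4, excluding N4 and N5): {N1, N10, N3}.
Backdoor paths from N4 to N5:
  P1: N4 <- N10 -> N9 -> N5
  P2: N4 <- N10 -> N9 -> N6 <- N5
  P3: N4 <- N10 -> N5
  P4: N4 <- N10 -> N6 <- N9 -> N5
  P5: N4 <- N10 -> N6 <- N5
The empty set is not sufficient: P1 (N4 <- N10 -> N9 -> N5) has no collider blocking it and no conditioned non-collider, so it is open.
Try {N10}:
  P1: blocked at fork node N10 ∈ conditioning set.
  P2: blocked at fork node N10 ∈ conditioning set.
  P3: blocked at fork node N10 ∈ conditioning set.
  P4: blocked at fork node N10 ∈ conditioning set.
  P5: blocked at fork node N10 ∈ conditioning set.
{N10} contains no descendant of N4 and blocks every backdoor path.
No other singleton works — e.g. {N1} leaves P1 open — so {N10} is the unique smallest valid adjustment set.

{N10}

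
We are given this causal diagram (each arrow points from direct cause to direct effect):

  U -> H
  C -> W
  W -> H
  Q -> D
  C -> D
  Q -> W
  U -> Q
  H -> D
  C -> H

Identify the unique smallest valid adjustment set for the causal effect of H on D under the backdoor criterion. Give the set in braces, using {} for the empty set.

{C, Q}

Variables eligible for adjustment (non-descendants of H, excluding H and D): {C, Q, U, W}.
Backdoor paths from H to D:
  P1: H <- U -> Q -> W <- C -> D
  P2: H <- U -> Q -> D
  P3: H <- C -> W <- Q -> D
  P4: H <- C -> D
  P5: H <- W <- C -> D
  P6: H <- W <- Q -> D
The empty set is not sufficient: P2 (H <- U -> Q -> D) has no collider blocking it and no conditioned non-collider, so it is open.
Try {C, Q}:
  P1: blocked at chain node Q ∈ conditioning set.
  P2: blocked at chain node Q ∈ conditioning set.
  P3: blocked at fork node C ∈ conditioning set.
  P4: blocked at fork node C ∈ conditioning set.
  P5: blocked at fork node C ∈ conditioning set.
  P6: blocked at fork node Q ∈ conditioning set.
{C, Q} contains no descendant of H and blocks every backdoor path.
Every element of {C, Q} is needed (dropping C leaves P4 open; dropping Q leaves P2 open), so no proper subset is valid.
Among all size-2 subsets of the eligible variables, only {C, Q} blocks every backdoor path, so it is the unique smallest valid adjustment set.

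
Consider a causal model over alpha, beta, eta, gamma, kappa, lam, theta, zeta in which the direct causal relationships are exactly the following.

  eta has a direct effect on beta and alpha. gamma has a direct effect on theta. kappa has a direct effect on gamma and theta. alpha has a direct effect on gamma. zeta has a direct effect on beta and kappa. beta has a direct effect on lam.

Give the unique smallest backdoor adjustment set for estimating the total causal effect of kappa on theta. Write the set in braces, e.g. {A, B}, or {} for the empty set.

Variables eligible for adjustment (non-descendants of kappa, excluding kappa and theta): {alpha, beta, eta, lam, zeta}.
Backdoor paths from kappa to theta:
  P1: kappa <- zeta -> beta <- eta -> alpha -> gamma -> theta
Each backdoor path contains an unconditioned collider, so every path is already blocked with the empty conditioning set:
  P1: blocked at collider beta (neither it nor any descendant is in the conditioning set).
The empty set is therefore the unique smallest valid set.

{}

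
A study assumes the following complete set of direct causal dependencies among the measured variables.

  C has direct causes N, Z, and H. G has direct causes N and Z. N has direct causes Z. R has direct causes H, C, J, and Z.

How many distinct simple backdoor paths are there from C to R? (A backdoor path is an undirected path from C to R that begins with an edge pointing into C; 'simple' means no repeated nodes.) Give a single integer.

A backdoor path from C to R is any simple undirected path whose first edge points into C (i.e. leaves C via a parent).
Parents of C: {H, N, Z}.
Enumerating:
  P1: C <- H -> R
  P2: C <- Z -> R
  P3: C <- N <- Z -> R
  P4: C <- N -> G <- Z -> R
That exhausts the simple backdoor paths. Count: 4.

4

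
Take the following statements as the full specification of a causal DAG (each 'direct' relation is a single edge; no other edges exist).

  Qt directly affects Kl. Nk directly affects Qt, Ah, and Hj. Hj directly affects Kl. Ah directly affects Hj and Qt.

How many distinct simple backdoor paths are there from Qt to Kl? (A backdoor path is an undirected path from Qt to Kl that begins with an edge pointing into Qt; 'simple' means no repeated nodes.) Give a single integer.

A backdoor path from Qt to Kl is any simple undirected path whose first edge points into Qt (i.e. leaves Qt via a parent).
Parents of Qt: {Ah, Nk}.
Enumerating:
  P1: Qt <- Nk -> Ah -> Hj -> Kl
  P2: Qt <- Nk -> Hj -> Kl
  P3: Qt <- Ah <- Nk -> Hj -> Kl
  P4: Qt <- Ah -> Hj -> Kl
That exhausts the simple backdoor paths. Count: 4.

4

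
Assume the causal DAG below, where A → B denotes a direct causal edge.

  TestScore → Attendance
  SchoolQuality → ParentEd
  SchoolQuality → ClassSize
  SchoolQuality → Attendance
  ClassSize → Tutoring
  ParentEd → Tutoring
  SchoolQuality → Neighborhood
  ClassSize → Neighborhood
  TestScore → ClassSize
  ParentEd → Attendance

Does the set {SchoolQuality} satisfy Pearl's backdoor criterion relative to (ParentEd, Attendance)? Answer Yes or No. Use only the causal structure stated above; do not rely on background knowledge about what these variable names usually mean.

Backdoor paths from ParentEd to Attendance (paths whose first edge points into ParentEd):
  P1: ParentEd <- SchoolQuality -> ClassSize <- TestScore -> Attendance
  P2: ParentEd <- SchoolQuality -> Neighborhood <- ClassSize <- TestScore -> Attendance
  P3: ParentEd <- SchoolQuality -> Attendance
Condition 1 (no descendant of ParentEd in the set): holds — descendants of ParentEd are {Attendance, Tutoring}; none are in {SchoolQuality}.
Condition 2 (every backdoor path blocked by {SchoolQuality}):
  P1: blocked at fork node SchoolQuality ∈ conditioning set.
  P2: blocked at fork node SchoolQuality ∈ conditioning set.
  P3: blocked at fork node SchoolQuality ∈ conditioning set.
{SchoolQuality} satisfies the backdoor criterion.

Yes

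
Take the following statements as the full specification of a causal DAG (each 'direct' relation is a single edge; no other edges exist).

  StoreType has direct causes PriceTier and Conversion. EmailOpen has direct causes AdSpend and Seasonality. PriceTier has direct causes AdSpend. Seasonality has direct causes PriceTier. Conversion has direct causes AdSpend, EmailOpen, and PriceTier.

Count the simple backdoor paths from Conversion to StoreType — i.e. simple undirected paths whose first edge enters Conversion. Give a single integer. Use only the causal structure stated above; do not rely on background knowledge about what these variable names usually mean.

5

A backdoor path from Conversion to StoreType is any simple undirected path whose first edge points into Conversion (i.e. leaves Conversion via a parent).
Parents of Conversion: {AdSpend, EmailOpen, PriceTier}.
Enumerating:
  P1: Conversion <- AdSpend -> PriceTier -> StoreType
  P2: Conversion <- AdSpend -> EmailOpen <- Seasonality <- PriceTier -> StoreType
  P3: Conversion <- PriceTier -> StoreType
  P4: Conversion <- EmailOpen <- AdSpend -> PriceTier -> StoreType
  P5: Conversion <- EmailOpen <- Seasonality <- PriceTier -> StoreType
That exhausts the simple backdoor paths. Count: 5.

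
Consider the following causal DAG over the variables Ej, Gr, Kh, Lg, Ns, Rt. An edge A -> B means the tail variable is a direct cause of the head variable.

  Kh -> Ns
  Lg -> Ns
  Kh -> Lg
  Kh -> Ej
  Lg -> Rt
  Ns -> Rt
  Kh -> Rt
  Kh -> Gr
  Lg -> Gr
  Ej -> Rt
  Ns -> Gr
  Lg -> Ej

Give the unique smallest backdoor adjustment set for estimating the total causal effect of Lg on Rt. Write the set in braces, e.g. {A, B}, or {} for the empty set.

Variables eligible for adjustment (non-descendants of Lg, excluding Lg and Rt): {Kh}.
Backdoor paths from Lg to Rt:
  P1: Lg <- Kh -> Ns -> Rt
  P2: Lg <- Kh -> Ej -> Rt
  P3: Lg <- Kh -> Gr <- Ns -> Rt
  P4: Lg <- Kh -> Rt
The empty set is not sufficient: P1 (Lg <- Kh -> Ns -> Rt) has no collider blocking it and no conditioned non-collider, so it is open.
Try {Kh}:
  P1: blocked at fork node Kh ∈ conditioning set.
  P2: blocked at fork node Kh ∈ conditioning set.
  P3: blocked at fork node Kh ∈ conditioning set.
  P4: blocked at fork node Kh ∈ conditioning set.
{Kh} contains no descendant of Lg and blocks every backdoor path.
{Kh} is the unique smallest valid adjustment set.

{Kh}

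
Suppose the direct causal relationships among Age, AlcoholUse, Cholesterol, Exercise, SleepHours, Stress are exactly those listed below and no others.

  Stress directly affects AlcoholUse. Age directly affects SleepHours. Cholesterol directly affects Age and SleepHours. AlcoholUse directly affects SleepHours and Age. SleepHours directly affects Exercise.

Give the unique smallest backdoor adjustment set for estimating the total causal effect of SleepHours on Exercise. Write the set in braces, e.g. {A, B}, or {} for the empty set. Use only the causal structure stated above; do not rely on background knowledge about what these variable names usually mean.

{}

Variables eligible for adjustment (non-descendants of SleepHours, excluding SleepHours and Exercise): {Age, AlcoholUse, Cholesterol, Stress}.
Backdoor paths from SleepHours to Exercise:
  (none)
With no backdoor paths the empty set already satisfies the criterion, and it is trivially minimal.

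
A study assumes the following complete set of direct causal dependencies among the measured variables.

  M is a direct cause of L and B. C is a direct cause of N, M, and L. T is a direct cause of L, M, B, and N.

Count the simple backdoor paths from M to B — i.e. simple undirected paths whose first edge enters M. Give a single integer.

3

A backdoor path from M to B is any simple undirected path whose first edge points into M (i.e. leaves M via a parent).
Parents of M: {C, T}.
Enumerating:
  P1: M <- T -> B
  P2: M <- C -> L <- T -> B
  P3: M <- C -> N <- T -> B
That exhausts the simple backdoor paths. Count: 3.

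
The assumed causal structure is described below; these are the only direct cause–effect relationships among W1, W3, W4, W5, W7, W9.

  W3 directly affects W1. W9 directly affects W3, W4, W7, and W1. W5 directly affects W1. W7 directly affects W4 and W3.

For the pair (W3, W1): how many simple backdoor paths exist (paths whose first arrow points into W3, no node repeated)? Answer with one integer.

3

A backdoor path from W3 to W1 is any simple undirected path whose first edge points into W3 (i.e. leaves W3 via a parent).
Parents of W3: {W7, W9}.
Enumerating:
  P1: W3 <- W9 -> W1
  P2: W3 <- W7 <- W9 -> W1
  P3: W3 <- W7 -> W4 <- W9 -> W1
That exhausts the simple backdoor paths. Count: 3.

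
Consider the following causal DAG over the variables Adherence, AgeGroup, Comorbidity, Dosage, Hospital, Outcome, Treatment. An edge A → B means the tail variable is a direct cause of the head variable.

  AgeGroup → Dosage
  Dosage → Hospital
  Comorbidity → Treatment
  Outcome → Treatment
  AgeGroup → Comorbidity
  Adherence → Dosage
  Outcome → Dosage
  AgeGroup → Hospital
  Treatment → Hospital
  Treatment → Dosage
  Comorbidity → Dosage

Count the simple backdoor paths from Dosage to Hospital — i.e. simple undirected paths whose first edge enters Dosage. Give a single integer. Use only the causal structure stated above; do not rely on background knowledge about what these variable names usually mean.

8

A backdoor path from Dosage to Hospital is any simple undirected path whose first edge points into Dosage (i.e. leaves Dosage via a parent).
Parents of Dosage: {Adherence, AgeGroup, Comorbidity, Outcome, Treatment}.
Enumerating:
  P1: Dosage <- Outcome -> Treatment <- Comorbidity <- AgeGroup -> Hospital
  P2: Dosage <- Outcome -> Treatment -> Hospital
  P3: Dosage <- AgeGroup -> Comorbidity -> Treatment -> Hospital
  P4: Dosage <- AgeGroup -> Hospital
  P5: Dosage <- Comorbidity <- AgeGroup -> Hospital
  P6: Dosage <- Comorbidity -> Treatment -> Hospital
  P7: Dosage <- Treatment <- Comorbidity <- AgeGroup -> Hospital
  P8: Dosage <- Treatment -> Hospital
That exhausts the simple backdoor paths. Count: 8.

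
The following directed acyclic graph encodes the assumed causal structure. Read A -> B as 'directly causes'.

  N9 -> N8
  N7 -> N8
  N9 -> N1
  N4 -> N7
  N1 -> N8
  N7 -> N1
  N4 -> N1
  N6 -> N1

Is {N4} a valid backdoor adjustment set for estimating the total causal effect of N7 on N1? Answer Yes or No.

Yes

Backdoor paths from N7 to N1 (paths whose first edge points into N7):
  P1: N7 <- N4 -> N1
Condition 1 (no descendant of N7 in the set): holds — descendants of N7 are {N1, N8}; none are in {N4}.
Condition 2 (every backdoor path blocked by {N4}):
  P1: blocked at fork node N4 ∈ conditioning set.
{N4} satisfies the backdoor criterion.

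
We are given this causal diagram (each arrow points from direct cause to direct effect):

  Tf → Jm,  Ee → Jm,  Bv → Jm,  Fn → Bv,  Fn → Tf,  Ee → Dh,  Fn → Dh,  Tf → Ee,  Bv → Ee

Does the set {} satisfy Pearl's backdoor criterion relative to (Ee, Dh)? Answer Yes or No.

Backdoor paths from Ee to Dh (paths whose first edge points into Ee):
  P1: Ee <- Bv <- Fn -> Dh
  P2: Ee <- Bv -> Jm <- Tf <- Fn -> Dh
  P3: Ee <- Tf <- Fn -> Dh
  P4: Ee <- Tf -> Jm <- Bv <- Fn -> Dh
Condition 1 (no descendant of Ee in the set): holds — descendants of Ee are {Dh, Jm}; none are in {}.
Condition 2 (every backdoor path blocked by {}):
  P1: open — no interior node is in the conditioning set.
  P2: blocked at collider Jm (neither it nor any descendant is in the conditioning set).
  P3: open — no interior node is in the conditioning set.
  P4: blocked at collider Jm (neither it nor any descendant is in the conditioning set).
{} does not satisfy the backdoor criterion.

No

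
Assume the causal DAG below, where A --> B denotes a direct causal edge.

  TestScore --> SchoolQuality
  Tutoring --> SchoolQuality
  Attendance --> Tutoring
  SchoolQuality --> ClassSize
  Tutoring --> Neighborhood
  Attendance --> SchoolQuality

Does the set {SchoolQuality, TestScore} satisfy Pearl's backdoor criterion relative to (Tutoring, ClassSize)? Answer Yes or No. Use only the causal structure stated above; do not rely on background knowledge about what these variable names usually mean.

No

Backdoor paths from Tutoring to ClassSize (paths whose first edge points into Tutoring):
  P1: Tutoring <- Attendance -> SchoolQuality -> ClassSize
Condition 1 (no descendant of Tutoring in the set): FAILS — SchoolQuality is a descendant of Tutoring.
Condition 2 (every backdoor path blocked by {SchoolQuality, TestScore}):
  P1: blocked at chain node SchoolQuality ∈ conditioning set.
{SchoolQuality, TestScore} does not satisfy the backdoor criterion.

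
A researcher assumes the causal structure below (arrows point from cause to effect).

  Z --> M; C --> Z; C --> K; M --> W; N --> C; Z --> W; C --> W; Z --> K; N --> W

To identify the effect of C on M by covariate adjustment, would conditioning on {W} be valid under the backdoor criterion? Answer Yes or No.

No

Backdoor paths from C to M (paths whose first edge points into C):
  P1: C <- N -> W <- Z -> M
  P2: C <- N -> W <- M
Condition 1 (no descendant of C in the set): FAILS — W is a descendant of C.
Condition 2 (every backdoor path blocked by {W}):
  P1: open — collider(s) W are conditioned on (or have a conditioned descendant) and no non-collider on the path is in the set.
  P2: open — collider(s) W are conditioned on (or have a conditioned descendant) and no non-collider on the path is in the set.
{W} does not satisfy the backdoor criterion.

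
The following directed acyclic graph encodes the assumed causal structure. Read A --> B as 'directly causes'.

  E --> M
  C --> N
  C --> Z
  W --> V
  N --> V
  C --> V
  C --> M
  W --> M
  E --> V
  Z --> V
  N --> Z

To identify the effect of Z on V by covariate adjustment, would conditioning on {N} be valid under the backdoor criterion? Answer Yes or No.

Backdoor paths from Z to V (paths whose first edge points into Z):
  P1: Z <- C -> N -> V
  P2: Z <- C -> M <- E -> V
  P3: Z <- C -> M <- W -> V
  P4: Z <- C -> V
  P5: Z <- N <- C -> M <- E -> V
  P6: Z <- N <- C -> M <- W -> V
  P7: Z <- N <- C -> V
  P8: Z <- N -> V
Condition 1 (no descendant of Z in the set): holds — descendants of Z are {V}; none are in {N}.
Condition 2 (every backdoor path blocked by {N}):
  P1: blocked at chain node N ∈ conditioning set.
  P2: blocked at collider M (neither it nor any descendant is in the conditioning set).
  P3: blocked at collider M (neither it nor any descendant is in the conditioning set).
  P4: open — no interior node is in the conditioning set.
  P5: blocked at chain node N ∈ conditioning set.
  P6: blocked at chain node N ∈ conditioning set.
  P7: blocked at chain node N ∈ conditioning set.
  P8: blocked at fork node N ∈ conditioning set.
{N} does not satisfy the backdoor criterion.

No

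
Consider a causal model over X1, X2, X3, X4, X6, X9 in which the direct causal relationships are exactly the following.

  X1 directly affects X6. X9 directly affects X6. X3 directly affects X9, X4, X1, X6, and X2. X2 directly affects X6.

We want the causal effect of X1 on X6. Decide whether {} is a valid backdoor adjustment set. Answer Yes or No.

No

Backdoor paths from X1 to X6 (paths whose first edge points into X1):
  P1: X1 <- X3 -> X9 -> X6
  P2: X1 <- X3 -> X2 -> X6
  P3: X1 <- X3 -> X6
Condition 1 (no descendant of X1 in the set): holds — descendants of X1 are {X6}; none are in {}.
Condition 2 (every backdoor path blocked by {}):
  P1: open — no interior node is in the conditioning set.
  P2: open — no interior node is in the conditioning set.
  P3: open — no interior node is in the conditioning set.
{} does not satisfy the backdoor criterion.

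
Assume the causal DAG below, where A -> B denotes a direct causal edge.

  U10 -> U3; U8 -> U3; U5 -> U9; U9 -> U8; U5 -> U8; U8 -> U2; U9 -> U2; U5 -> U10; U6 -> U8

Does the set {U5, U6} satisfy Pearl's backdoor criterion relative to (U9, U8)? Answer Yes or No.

Yes

Backdoor paths from U9 to U8 (paths whose first edge points into U9):
  P1: U9 <- U5 -> U10 -> U3 <- U8
  P2: U9 <- U5 -> U8
Condition 1 (no descendant of U9 in the set): holds — descendants of U9 are {U2, U3, U8}; none are in {U5, U6}.
Condition 2 (every backdoor path blocked by {U5, U6}):
  P1: blocked at fork node U5 ∈ conditioning set.
  P2: blocked at fork node U5 ∈ conditioning set.
{U5, U6} satisfies the backdoor criterion.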